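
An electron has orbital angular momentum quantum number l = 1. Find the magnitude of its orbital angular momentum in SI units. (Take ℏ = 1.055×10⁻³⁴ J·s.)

|L| = 1.492×10⁻³⁴ J·s

|L| = ℏ√(l(l+1)) = ℏ√(1·2) = √2 ℏ
Numerically, |L| = 1.414 × (1.055×10⁻³⁴ J·s) = 1.492×10⁻³⁴ J·s.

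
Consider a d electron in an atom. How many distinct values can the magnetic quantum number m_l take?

5

The letter d corresponds to l = 2.
The number of m_l values is 2l + 1 = 2·2 + 1 = 5.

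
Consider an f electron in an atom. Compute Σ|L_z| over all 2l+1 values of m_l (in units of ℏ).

Σ|L_z| = 12 ℏ

For an f orbital, l = 3.
The allowed m_l values are -3, -2, -1, 0, 1, 2, 3.
Σ|m_l| = 2·3(3+1)/2 = 12.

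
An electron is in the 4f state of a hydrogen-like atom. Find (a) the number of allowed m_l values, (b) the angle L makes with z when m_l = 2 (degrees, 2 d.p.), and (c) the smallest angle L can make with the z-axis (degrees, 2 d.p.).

7 values; θ(m_l=2) ≈ 54.74°; θ_min ≈ 30.00°

The 4f subshell has l = 3.
There are 2l+1 = 7 values of m_l.
For m_l = 2: cos θ = 2/√12, θ ≈ 54.74°.
cos θ_min = 3/√12, so θ_min ≈ 30.00°.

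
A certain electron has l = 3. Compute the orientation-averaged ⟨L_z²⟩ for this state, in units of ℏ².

m_l runs from −3 to 3, i.e. {-3, -2, -1, 0, 1, 2, 3}.
⟨L_z²⟩ = ℏ²·(Σ m_l²)/(2l+1) = ℏ²·28/7 = 4ℏ².

⟨L_z²⟩ = 4 ℏ²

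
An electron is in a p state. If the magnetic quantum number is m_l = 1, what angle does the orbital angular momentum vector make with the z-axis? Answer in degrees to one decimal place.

θ ≈ 45.0°

For a p orbital, l = 1.
|L|² = l(l+1)ℏ² = 2ℏ², so |L| = √2 ℏ.
L_z = m_l ℏ = 1ℏ.
cos θ = L_z/|L| = 1/√2, so θ ≈ 45.0°.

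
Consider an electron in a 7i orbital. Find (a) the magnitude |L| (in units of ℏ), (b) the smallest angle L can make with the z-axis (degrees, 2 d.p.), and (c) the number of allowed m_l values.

|L| = √42 ℏ ≈ 6.481ℏ; θ_min ≈ 22.21°; 13 values

For 7i, l = 6.
|L| = ℏ√(6·7) = √42 ℏ ≈ 6.481ℏ.
cos θ_min = 6/√42, so θ_min ≈ 22.21°.
There are 2l+1 = 13 values of m_l.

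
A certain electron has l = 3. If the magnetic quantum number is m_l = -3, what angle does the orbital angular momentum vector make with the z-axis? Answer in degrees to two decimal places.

θ ≈ 150.00°

|L| = ℏ√(l(l+1)) = 2√3 ℏ.
L_z = m_l ℏ = −3ℏ.
cos θ = L_z/|L| = -3/√12, so θ ≈ 150.00°.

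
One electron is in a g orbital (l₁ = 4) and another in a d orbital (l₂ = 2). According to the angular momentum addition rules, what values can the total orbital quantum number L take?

By the triangle rule, |l₁ − l₂| ≤ L ≤ l₁ + l₂.
So L can be 2, 3, 4, 5, 6.

L = 2, 3, 4, 5, 6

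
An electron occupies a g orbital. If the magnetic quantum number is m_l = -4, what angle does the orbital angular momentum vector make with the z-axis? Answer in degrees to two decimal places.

A g state has l = 4.
|L| = ℏ√(l(l+1)) = 2√5 ℏ.
L_z = m_l ℏ = −4ℏ.
cos θ = L_z/|L| = -4/√20, so θ ≈ 153.43°.

θ ≈ 153.43°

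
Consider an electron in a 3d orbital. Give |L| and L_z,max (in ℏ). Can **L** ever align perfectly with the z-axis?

No: L_z,max = 2ℏ < |L| = √6 ℏ ≈ 2.449ℏ

The 3d subshell has l = 2.
|L| = √6 ℏ ≈ 2.4495ℏ, while L_z,max = lℏ = 2ℏ.
Since |L| > L_z,max, the vector can never point exactly along z; the closest it comes is θ_min = arccos(2/√6) ≈ 35.3°.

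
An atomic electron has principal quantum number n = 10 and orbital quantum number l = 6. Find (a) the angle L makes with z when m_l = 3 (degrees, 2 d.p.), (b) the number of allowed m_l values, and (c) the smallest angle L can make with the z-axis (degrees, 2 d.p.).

θ(m_l=3) ≈ 62.42°; 13 values; θ_min ≈ 22.21°

For m_l = 3: cos θ = 3/√42, θ ≈ 62.42°.
There are 2l+1 = 13 values of m_l.
cos θ_min = 6/√42, so θ_min ≈ 22.21°.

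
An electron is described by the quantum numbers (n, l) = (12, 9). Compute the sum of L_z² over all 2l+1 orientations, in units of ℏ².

m_l ∈ {-9, -8, -7, -6, -5, -4, -3, -2, -1, 0, 1, 2, 3, 4, 5, 6, 7, 8, 9}.
Σ m_l² = 2·(1 + 4 + 9 + 16 + 25 + 36 + 49 + 64 + 81) = 570.

Σ(L_z)² = 570 ℏ²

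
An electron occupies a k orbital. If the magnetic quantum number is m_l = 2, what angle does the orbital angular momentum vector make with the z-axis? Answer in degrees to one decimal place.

θ ≈ 74.5°

The letter k corresponds to l = 7.
|L| = ℏ√(l(l+1)) = 2√14 ℏ.
L_z = m_l ℏ = 2ℏ.
cos θ = L_z/|L| = 2/√56, so θ ≈ 74.5°.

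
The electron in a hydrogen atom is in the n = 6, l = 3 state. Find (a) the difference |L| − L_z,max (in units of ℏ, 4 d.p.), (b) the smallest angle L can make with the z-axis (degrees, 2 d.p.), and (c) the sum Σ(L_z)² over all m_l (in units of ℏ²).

|L|−L_z,max ≈ 0.4641ℏ; θ_min ≈ 30.00°; Σ(L_z)² = 28 ℏ²

|L| − L_z,max = (2√3 − 3)ℏ ≈ 0.4641ℏ.
cos θ_min = 3/√12, so θ_min ≈ 30.00°.
Σ m_l² = 28, so Σ(L_z)² = 28 ℏ².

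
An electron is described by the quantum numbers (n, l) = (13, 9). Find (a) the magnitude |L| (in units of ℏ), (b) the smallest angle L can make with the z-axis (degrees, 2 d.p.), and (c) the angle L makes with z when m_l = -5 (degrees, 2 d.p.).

|L| = 3√10 ℏ ≈ 9.487ℏ; θ_min ≈ 18.43°; θ(m_l=-5) ≈ 121.81°

|L| = ℏ√(9·10) = 3√10 ℏ ≈ 9.487ℏ.
cos θ_min = 9/√90, so θ_min ≈ 18.43°.
For m_l = -5: cos θ = -5/√90, θ ≈ 121.81°.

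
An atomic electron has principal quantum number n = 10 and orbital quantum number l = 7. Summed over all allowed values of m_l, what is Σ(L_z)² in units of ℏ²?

Σ(L_z)² = 280 ℏ²

m_l runs from −7 to 7, i.e. {-7, -6, -5, -4, -3, -2, -1, 0, 1, 2, 3, 4, 5, 6, 7}.
Σ m_l² = l(l+1)(2l+1)/3 = 7·8·15/3 = 280.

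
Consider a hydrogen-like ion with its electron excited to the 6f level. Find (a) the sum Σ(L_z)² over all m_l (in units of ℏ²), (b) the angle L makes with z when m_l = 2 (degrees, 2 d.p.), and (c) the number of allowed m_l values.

Σ(L_z)² = 28 ℏ²; θ(m_l=2) ≈ 54.74°; 7 values

The 6f level has l = 3.
Σ m_l² = 28, so Σ(L_z)² = 28 ℏ².
For m_l = 2: cos θ = 2/√12, θ ≈ 54.74°.
There are 2l+1 = 7 values of m_l.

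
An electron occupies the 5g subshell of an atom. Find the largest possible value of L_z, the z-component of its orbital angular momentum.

For 5g, l = 4.
L_z = m_l ℏ with m_l ∈ {−4, …, 4}; the maximum is m_l = 4.

L_z,max = 4ℏ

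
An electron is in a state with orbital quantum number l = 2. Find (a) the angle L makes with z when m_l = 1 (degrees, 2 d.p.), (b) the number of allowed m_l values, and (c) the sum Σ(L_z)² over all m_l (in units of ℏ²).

θ(m_l=1) ≈ 65.91°; 5 values; Σ(L_z)² = 10 ℏ²

For m_l = 1: cos θ = 1/√6, θ ≈ 65.91°.
There are 2l+1 = 5 values of m_l.
Σ m_l² = 10, so Σ(L_z)² = 10 ℏ².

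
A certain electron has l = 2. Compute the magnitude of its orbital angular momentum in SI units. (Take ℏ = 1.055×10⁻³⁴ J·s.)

|L| = ℏ√(l(l+1)) = ℏ√(2·3) = √6 ℏ
Numerically, |L| = 2.449 × (1.055×10⁻³⁴ J·s) = 2.584×10⁻³⁴ J·s.

|L| = 2.584×10⁻³⁴ J·s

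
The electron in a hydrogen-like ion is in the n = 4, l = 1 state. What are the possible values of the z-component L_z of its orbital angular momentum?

L_z = m_l ℏ with m_l ranging from −l to +l in integer steps.
For l = 1: m_l ∈ {-1, 0, 1}.

L_z ∈ {−ℏ, 0, ℏ}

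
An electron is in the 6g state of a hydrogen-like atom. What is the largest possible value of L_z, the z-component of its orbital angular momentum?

L_z,max = 4ℏ

The 6g subshell has l = 4.
L_z = m_l ℏ with m_l ∈ {−4, …, 4}; the maximum is m_l = 4.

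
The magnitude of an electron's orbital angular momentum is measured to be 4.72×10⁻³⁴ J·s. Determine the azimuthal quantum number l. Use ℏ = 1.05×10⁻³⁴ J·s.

Dividing by ℏ: |L|/ℏ ≈ 4.495.
Set l(l+1) = 20.21; the integer solution is l = 4.

l = 4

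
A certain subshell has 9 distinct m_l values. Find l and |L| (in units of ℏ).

l = 4, |L| = 2√5 ℏ ≈ 4.472ℏ

2l + 1 = 9 ⇒ l = 4.
Then |L| = √(l(l+1)) ℏ = 2√5 ℏ.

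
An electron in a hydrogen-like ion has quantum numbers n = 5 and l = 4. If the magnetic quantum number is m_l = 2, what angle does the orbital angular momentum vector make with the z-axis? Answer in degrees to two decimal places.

|L|² = l(l+1)ℏ² = 20ℏ², so |L| = 2√5 ℏ.
L_z = m_l ℏ = 2ℏ.
cos θ = L_z/|L| = 2/√20, so θ ≈ 63.43°.

θ ≈ 63.43°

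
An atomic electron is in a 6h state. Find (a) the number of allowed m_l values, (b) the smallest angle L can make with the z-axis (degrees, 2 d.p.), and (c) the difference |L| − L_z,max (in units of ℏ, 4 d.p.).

6h means n = 6, l = 5.
There are 2l+1 = 11 values of m_l.
cos θ_min = 5/√30, so θ_min ≈ 24.09°.
|L| − L_z,max = (√30 − 5)ℏ ≈ 0.4772ℏ.

11 values; θ_min ≈ 24.09°; |L|−L_z,max ≈ 0.4772ℏ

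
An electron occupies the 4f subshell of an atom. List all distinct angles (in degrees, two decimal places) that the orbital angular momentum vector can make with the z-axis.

For 4f, l = 3.
|L| = ℏ√(l(l+1)) = 2√3 ℏ.
cos θ = m_l/√12 for each m_l ∈ {-3, -2, -1, 0, 1, 2, 3}.

θ ∈ {30.00°, 54.74°, 73.22°, 90.00°, 106.78°, 125.26°, 150.00°}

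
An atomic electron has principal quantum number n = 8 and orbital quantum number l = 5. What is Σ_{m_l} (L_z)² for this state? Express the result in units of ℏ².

m_l runs from −5 to 5, i.e. {-5, -4, -3, -2, -1, 0, 1, 2, 3, 4, 5}.
Summing m² from −5 to 5: Σ m_l² = 110.

Σ(L_z)² = 110 ℏ²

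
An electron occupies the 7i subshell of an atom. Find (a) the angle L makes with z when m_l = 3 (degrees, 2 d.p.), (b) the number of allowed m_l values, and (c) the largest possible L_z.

For 7i, l = 6.
For m_l = 3: cos θ = 3/√42, θ ≈ 62.42°.
There are 2l+1 = 13 values of m_l.
L_z,max = lℏ = 6ℏ.

θ(m_l=3) ≈ 62.42°; 13 values; L_z,max = 6ℏ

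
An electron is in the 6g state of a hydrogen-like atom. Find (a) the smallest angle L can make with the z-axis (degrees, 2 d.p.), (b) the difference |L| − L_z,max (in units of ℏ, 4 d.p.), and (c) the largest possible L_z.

θ_min ≈ 26.57°; |L|−L_z,max ≈ 0.4721ℏ; L_z,max = 4ℏ

6g means n = 6, l = 4.
cos θ_min = 4/√20, so θ_min ≈ 26.57°.
|L| − L_z,max = (2√5 − 4)ℏ ≈ 0.4721ℏ.
L_z,max = lℏ = 4ℏ.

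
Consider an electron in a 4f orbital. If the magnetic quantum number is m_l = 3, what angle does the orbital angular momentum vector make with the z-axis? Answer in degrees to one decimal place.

For 4f, l = 3.
|L| = ℏ√(l(l+1)) = 2√3 ℏ.
L_z = m_l ℏ = 3ℏ.
cos θ = L_z/|L| = 3/√12, so θ ≈ 30.0°.

θ ≈ 30.0°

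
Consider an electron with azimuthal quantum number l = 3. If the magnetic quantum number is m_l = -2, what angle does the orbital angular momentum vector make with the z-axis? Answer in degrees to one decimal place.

|L| = ℏ√(l(l+1)) = 2√3 ℏ.
L_z = m_l ℏ = −2ℏ.
cos θ = L_z/|L| = -2/√12, so θ ≈ 125.3°.

θ ≈ 125.3°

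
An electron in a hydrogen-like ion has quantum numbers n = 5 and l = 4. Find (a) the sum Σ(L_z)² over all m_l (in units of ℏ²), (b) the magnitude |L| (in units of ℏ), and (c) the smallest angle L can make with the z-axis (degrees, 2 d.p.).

Σ m_l² = 60, so Σ(L_z)² = 60 ℏ².
|L| = ℏ√(4·5) = 2√5 ℏ ≈ 4.472ℏ.
cos θ_min = 4/√20, so θ_min ≈ 26.57°.

Σ(L_z)² = 60 ℏ²; |L| = 2√5 ℏ ≈ 4.472ℏ; θ_min ≈ 26.57°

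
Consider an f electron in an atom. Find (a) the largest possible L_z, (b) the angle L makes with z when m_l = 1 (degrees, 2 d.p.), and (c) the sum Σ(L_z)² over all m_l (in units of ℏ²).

F corresponds to l = 3.
L_z,max = lℏ = 3ℏ.
For m_l = 1: cos θ = 1/√12, θ ≈ 73.22°.
Σ m_l² = 28, so Σ(L_z)² = 28 ℏ².

L_z,max = 3ℏ; θ(m_l=1) ≈ 73.22°; Σ(L_z)² = 28 ℏ²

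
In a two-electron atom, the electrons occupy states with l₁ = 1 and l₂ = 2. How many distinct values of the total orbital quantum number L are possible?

3

The total orbital quantum number L ranges from |l₁ − l₂| to l₁ + l₂ in integer steps.
Allowed values: L = 1, 2, 3.
That is 3 values.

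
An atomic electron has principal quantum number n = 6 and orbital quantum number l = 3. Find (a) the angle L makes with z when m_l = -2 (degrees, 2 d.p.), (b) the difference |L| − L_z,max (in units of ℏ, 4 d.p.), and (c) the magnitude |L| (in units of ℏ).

For m_l = -2: cos θ = -2/√12, θ ≈ 125.26°.
|L| − L_z,max = (2√3 − 3)ℏ ≈ 0.4641ℏ.
|L| = ℏ√(3·4) = 2√3 ℏ ≈ 3.464ℏ.

θ(m_l=-2) ≈ 125.26°; |L|−L_z,max ≈ 0.4641ℏ; |L| = 2√3 ℏ ≈ 3.464ℏ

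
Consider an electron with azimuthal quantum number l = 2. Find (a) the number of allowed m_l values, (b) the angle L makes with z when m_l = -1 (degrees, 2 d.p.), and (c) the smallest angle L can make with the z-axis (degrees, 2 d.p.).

There are 2l+1 = 5 values of m_l.
For m_l = -1: cos θ = -1/√6, θ ≈ 114.09°.
cos θ_min = 2/√6, so θ_min ≈ 35.26°.

5 values; θ(m_l=-1) ≈ 114.09°; θ_min ≈ 35.26°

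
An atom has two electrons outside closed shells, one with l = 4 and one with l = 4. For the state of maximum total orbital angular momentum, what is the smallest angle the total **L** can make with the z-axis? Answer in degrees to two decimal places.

θ_min ≈ 19.47°

The total orbital quantum number L ranges from |l₁ − l₂| to l₁ + l₂ in integer steps.
Allowed values: L = 0, 1, 2, 3, 4, 5, 6, 7, 8.
The maximum is L = 8, with |L_tot| = ℏ√(8·9) = 6√2 ℏ.
The minimum angle with z is arccos(8/√72) ≈ 19.47°.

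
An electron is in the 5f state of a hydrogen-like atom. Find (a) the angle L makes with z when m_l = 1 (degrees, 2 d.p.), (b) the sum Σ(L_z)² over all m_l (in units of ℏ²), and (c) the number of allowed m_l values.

The 5f subshell has l = 3.
For m_l = 1: cos θ = 1/√12, θ ≈ 73.22°.
Σ m_l² = 28, so Σ(L_z)² = 28 ℏ².
There are 2l+1 = 7 values of m_l.

θ(m_l=1) ≈ 73.22°; Σ(L_z)² = 28 ℏ²; 7 values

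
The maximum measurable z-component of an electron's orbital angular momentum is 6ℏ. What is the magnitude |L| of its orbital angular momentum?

Since max m_l = l, l = 6.
|L| = ℏ√(l(l+1)) = √42 ℏ.

|L| = √42 ℏ ≈ 6.481ℏ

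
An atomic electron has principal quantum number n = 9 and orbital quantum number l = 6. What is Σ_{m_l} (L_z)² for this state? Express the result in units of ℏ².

Σ(L_z)² = 182 ℏ²

m_l ∈ {-6, -5, -4, -3, -2, -1, 0, 1, 2, 3, 4, 5, 6}.
Σ m_l² = 2·(1 + 4 + 9 + 16 + 25 + 36) = 182.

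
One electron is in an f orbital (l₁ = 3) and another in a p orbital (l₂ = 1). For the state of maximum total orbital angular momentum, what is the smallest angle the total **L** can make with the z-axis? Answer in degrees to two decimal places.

θ_min ≈ 26.57°

The total orbital quantum number L ranges from |l₁ − l₂| to l₁ + l₂ in integer steps.
So L can be 2, 3, 4.
The maximum is L = 4, with |L_tot| = ℏ√(4·5) = 2√5 ℏ.
The minimum angle with z is arccos(4/√20) ≈ 26.57°.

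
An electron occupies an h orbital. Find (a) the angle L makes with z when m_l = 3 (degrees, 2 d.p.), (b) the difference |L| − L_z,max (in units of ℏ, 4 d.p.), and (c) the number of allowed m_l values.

θ(m_l=3) ≈ 56.79°; |L|−L_z,max ≈ 0.4772ℏ; 11 values

An h state has l = 5.
For m_l = 3: cos θ = 3/√30, θ ≈ 56.79°.
|L| − L_z,max = (√30 − 5)ℏ ≈ 0.4772ℏ.
There are 2l+1 = 11 values of m_l.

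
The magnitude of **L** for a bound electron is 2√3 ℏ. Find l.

l = 3

(|L|/ℏ)² = l(l+1) = 12.
Solving: l = 3.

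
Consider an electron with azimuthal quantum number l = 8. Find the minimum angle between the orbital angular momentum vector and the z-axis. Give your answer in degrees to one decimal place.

θ_min ≈ 19.5°

|L| = √(l(l+1)) ℏ = 6√2 ℏ.
The smallest angle corresponds to the largest L_z, i.e. m_l = l = 8, giving L_z = 8ℏ.
cos θ_min = 8/√72, so θ_min ≈ 19.5°.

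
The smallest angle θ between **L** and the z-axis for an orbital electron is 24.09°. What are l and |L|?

cos θ_min = l/√(l(l+1)) = √(l/(l+1)), so l/(l+1) = cos²(24.09°) = 0.8334.
l = cos²θ/sin²θ ≈ 5.
Then |L| = ℏ√(5·6) = √30 ℏ.

l = 5, |L| = √30 ℏ ≈ 5.477ℏ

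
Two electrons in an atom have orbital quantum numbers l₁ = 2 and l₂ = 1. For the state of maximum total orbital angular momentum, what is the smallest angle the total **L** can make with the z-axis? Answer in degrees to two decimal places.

θ_min ≈ 30.00°

The total orbital quantum number L ranges from |l₁ − l₂| to l₁ + l₂ in integer steps.
Allowed values: L = 1, 2, 3.
The maximum is L = 3, with |L_tot| = ℏ√(3·4) = 2√3 ℏ.
The minimum angle with z is arccos(3/√12) ≈ 30.00°.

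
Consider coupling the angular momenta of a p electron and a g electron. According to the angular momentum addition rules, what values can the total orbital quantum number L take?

By the triangle rule, |l₁ − l₂| ≤ L ≤ l₁ + l₂.
Allowed values: L = 3, 4, 5.

L = 3, 4, 5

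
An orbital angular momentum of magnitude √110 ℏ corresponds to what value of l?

(|L|/ℏ)² = l(l+1) = 110.
l² + l − 110 = 0 ⇒ l = 10.

l = 10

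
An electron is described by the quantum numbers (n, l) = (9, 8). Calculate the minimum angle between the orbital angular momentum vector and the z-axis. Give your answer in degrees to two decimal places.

θ_min ≈ 19.47°

|L| = ℏ√(l(l+1)) = 6√2 ℏ.
The smallest angle corresponds to the largest L_z, i.e. m_l = l = 8, giving L_z = 8ℏ.
cos θ_min = 8/√72, so θ_min ≈ 19.47°.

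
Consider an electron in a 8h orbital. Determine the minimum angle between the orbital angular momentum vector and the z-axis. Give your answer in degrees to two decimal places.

θ_min ≈ 24.09°

The 8h subshell has l = 5.
|L| = √(l(l+1)) ℏ = √30 ℏ.
The smallest angle corresponds to the largest L_z, i.e. m_l = l = 5, giving L_z = 5ℏ.
cos θ_min = 5/√30, so θ_min ≈ 24.09°.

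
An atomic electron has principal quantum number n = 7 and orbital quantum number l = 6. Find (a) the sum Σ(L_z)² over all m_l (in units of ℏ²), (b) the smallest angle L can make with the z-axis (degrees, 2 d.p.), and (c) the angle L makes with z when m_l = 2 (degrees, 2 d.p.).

Σ m_l² = 182, so Σ(L_z)² = 182 ℏ².
cos θ_min = 6/√42, so θ_min ≈ 22.21°.
For m_l = 2: cos θ = 2/√42, θ ≈ 72.02°.

Σ(L_z)² = 182 ℏ²; θ_min ≈ 22.21°; θ(m_l=2) ≈ 72.02°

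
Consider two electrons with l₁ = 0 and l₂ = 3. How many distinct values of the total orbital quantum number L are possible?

L runs from |0 − 3| = 3 to 0 + 3 = 3.
Allowed values: L = 3.
That is 1 value.

1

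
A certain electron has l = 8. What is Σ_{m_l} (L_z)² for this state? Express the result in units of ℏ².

m_l ∈ {-8, -7, -6, -5, -4, -3, -2, -1, 0, 1, 2, 3, 4, 5, 6, 7, 8}.
Summing m² from −8 to 8: Σ m_l² = 408.

Σ(L_z)² = 408 ℏ²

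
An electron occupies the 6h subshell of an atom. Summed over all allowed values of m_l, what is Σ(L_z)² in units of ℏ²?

The 6h subshell has l = 5.
m_l runs from −5 to 5, i.e. {-5, -4, -3, -2, -1, 0, 1, 2, 3, 4, 5}.
Summing m² from −5 to 5: Σ m_l² = 110.

Σ(L_z)² = 110 ℏ²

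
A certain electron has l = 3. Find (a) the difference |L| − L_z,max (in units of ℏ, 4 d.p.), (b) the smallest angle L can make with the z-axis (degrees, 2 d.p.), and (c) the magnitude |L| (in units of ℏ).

|L|−L_z,max ≈ 0.4641ℏ; θ_min ≈ 30.00°; |L| = 2√3 ℏ ≈ 3.464ℏ

|L| − L_z,max = (2√3 − 3)ℏ ≈ 0.4641ℏ.
cos θ_min = 3/√12, so θ_min ≈ 30.00°.
|L| = ℏ√(3·4) = 2√3 ℏ ≈ 3.464ℏ.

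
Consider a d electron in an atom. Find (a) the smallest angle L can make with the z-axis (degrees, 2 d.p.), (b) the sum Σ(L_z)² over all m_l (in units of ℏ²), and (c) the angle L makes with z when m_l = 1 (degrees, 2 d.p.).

θ_min ≈ 35.26°; Σ(L_z)² = 10 ℏ²; θ(m_l=1) ≈ 65.91°

For a d orbital, l = 2.
cos θ_min = 2/√6, so θ_min ≈ 35.26°.
Σ m_l² = 10, so Σ(L_z)² = 10 ℏ².
For m_l = 1: cos θ = 1/√6, θ ≈ 65.91°.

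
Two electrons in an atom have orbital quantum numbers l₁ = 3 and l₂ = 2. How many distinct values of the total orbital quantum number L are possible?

5

The total orbital quantum number L ranges from |l₁ − l₂| to l₁ + l₂ in integer steps.
Allowed values: L = 1, 2, 3, 4, 5.
That is 5 values.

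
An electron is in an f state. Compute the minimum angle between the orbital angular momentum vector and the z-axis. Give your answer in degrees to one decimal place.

An f state has l = 3.
|L|² = l(l+1)ℏ² = 12ℏ², so |L| = 2√3 ℏ.
The smallest angle corresponds to the largest L_z, i.e. m_l = l = 3, giving L_z = 3ℏ.
cos θ_min = 3/√12, so θ_min ≈ 30.0°.

θ_min ≈ 30.0°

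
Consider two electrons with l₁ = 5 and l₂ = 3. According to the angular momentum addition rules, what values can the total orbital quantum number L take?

L = 2, 3, 4, 5, 6, 7, 8

The total orbital quantum number L ranges from |l₁ − l₂| to l₁ + l₂ in integer steps.
So L can be 2, 3, 4, 5, 6, 7, 8.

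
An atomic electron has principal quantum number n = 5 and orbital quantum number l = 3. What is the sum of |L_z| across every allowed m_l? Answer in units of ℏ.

Σ|L_z| = 12 ℏ

The allowed m_l values are -3, -2, -1, 0, 1, 2, 3.
Σ|m_l| = l(l+1) = 12.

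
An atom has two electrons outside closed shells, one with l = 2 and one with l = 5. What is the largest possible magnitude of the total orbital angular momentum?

Angular momentum addition gives L = |l₁ − l₂|, …, l₁ + l₂.
So L can be 3, 4, 5, 6, 7.
The largest magnitude corresponds to L = 7: |L_tot| = ℏ√(7·8) = 2√14 ℏ.

|L_tot|_max = 2√14 ℏ ≈ 7.483ℏ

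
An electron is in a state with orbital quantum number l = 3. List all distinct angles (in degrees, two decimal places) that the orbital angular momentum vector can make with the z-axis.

θ ∈ {30.00°, 54.74°, 73.22°, 90.00°, 106.78°, 125.26°, 150.00°}

|L| = ℏ√(l(l+1)) = 2√3 ℏ.
cos θ = m_l/√12 for each m_l ∈ {-3, -2, -1, 0, 1, 2, 3}.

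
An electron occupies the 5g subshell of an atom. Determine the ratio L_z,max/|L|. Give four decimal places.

For 5g, l = 4.
|L| = 2√5 ℏ ≈ 4.4721ℏ, while L_z,max = lℏ = 4ℏ.
L_z,max/|L| = 4/√20 = 0.8944.

L_z,max/|L| = 0.8944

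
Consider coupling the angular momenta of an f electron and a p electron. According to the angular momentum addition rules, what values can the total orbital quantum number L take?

Angular momentum addition gives L = |l₁ − l₂|, …, l₁ + l₂.
So L can be 2, 3, 4.

L = 2, 3, 4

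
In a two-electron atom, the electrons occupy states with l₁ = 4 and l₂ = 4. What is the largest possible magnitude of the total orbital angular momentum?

The total orbital quantum number L ranges from |l₁ − l₂| to l₁ + l₂ in integer steps.
So L can be 0, 1, 2, 3, 4, 5, 6, 7, 8.
The largest magnitude corresponds to L = 8: |L_tot| = ℏ√(8·9) = 6√2 ℏ.

|L_tot|_max = 6√2 ℏ ≈ 8.485ℏ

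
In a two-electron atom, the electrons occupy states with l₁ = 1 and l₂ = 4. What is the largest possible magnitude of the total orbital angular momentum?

|L_tot|_max = √30 ℏ ≈ 5.477ℏ

Angular momentum addition gives L = |l₁ − l₂|, …, l₁ + l₂.
L ∈ {3, 4, 5}.
The largest magnitude corresponds to L = 5: |L_tot| = ℏ√(5·6) = √30 ℏ.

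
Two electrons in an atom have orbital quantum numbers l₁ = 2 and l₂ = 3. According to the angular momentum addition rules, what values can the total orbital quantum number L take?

L = 1, 2, 3, 4, 5

L runs from |2 − 3| = 1 to 2 + 3 = 5.
So L can be 1, 2, 3, 4, 5.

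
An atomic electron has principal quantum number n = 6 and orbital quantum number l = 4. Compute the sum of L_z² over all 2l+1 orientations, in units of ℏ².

Σ(L_z)² = 60 ℏ²

m_l runs from −4 to 4, i.e. {-4, -3, -2, -1, 0, 1, 2, 3, 4}.
Σ m_l² = l(l+1)(2l+1)/3 = 4·5·9/3 = 60.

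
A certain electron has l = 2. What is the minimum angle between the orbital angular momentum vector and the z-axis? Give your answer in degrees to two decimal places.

|L|² = l(l+1)ℏ² = 6ℏ², so |L| = √6 ℏ.
The smallest angle corresponds to the largest L_z, i.e. m_l = l = 2, giving L_z = 2ℏ.
cos θ_min = 2/√6, so θ_min ≈ 35.26°.

θ_min ≈ 35.26°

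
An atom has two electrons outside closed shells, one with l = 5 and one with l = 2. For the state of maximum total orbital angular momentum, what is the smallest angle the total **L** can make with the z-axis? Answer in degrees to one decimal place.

θ_min ≈ 20.7°

The total orbital quantum number L ranges from |l₁ − l₂| to l₁ + l₂ in integer steps.
Allowed values: L = 3, 4, 5, 6, 7.
The maximum is L = 7, with |L_tot| = ℏ√(7·8) = 2√14 ℏ.
The minimum angle with z is arccos(7/√56) ≈ 20.7°.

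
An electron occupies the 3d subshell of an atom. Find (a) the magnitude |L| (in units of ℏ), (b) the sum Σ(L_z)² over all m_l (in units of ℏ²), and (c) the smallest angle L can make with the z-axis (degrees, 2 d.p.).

For 3d, l = 2.
|L| = ℏ√(2·3) = √6 ℏ ≈ 2.449ℏ.
Σ m_l² = 10, so Σ(L_z)² = 10 ℏ².
cos θ_min = 2/√6, so θ_min ≈ 35.26°.

|L| = √6 ℏ ≈ 2.449ℏ; Σ(L_z)² = 10 ℏ²; θ_min ≈ 35.26°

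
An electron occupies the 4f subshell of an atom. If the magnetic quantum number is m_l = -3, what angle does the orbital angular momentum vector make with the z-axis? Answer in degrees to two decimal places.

The 4f subshell has l = 3.
|L| = √(l(l+1)) ℏ = 2√3 ℏ.
L_z = m_l ℏ = −3ℏ.
cos θ = L_z/|L| = -3/√12, so θ ≈ 150.00°.

θ ≈ 150.00°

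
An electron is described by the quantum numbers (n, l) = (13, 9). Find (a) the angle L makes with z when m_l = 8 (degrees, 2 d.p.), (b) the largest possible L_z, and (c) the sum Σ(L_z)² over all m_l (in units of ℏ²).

For m_l = 8: cos θ = 8/√90, θ ≈ 32.51°.
L_z,max = lℏ = 9ℏ.
Σ m_l² = 570, so Σ(L_z)² = 570 ℏ².

θ(m_l=8) ≈ 32.51°; L_z,max = 9ℏ; Σ(L_z)² = 570 ℏ²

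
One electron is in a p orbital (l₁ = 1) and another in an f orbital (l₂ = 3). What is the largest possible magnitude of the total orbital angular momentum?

L runs from |1 − 3| = 2 to 1 + 3 = 4.
L ∈ {2, 3, 4}.
The largest magnitude corresponds to L = 4: |L_tot| = ℏ√(4·5) = 2√5 ℏ.

|L_tot|_max = 2√5 ℏ ≈ 4.472ℏ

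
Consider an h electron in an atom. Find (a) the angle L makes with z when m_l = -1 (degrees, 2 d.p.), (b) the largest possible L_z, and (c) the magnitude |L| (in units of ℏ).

For an h orbital, l = 5.
For m_l = -1: cos θ = -1/√30, θ ≈ 100.52°.
L_z,max = lℏ = 5ℏ.
|L| = ℏ√(5·6) = √30 ℏ ≈ 5.477ℏ.

θ(m_l=-1) ≈ 100.52°; L_z,max = 5ℏ; |L| = √30 ℏ ≈ 5.477ℏ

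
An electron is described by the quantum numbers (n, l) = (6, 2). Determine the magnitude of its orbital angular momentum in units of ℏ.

|L| = ℏ√(l(l+1)) = ℏ√(2·3) = √6 ℏ

|L| = √6 ℏ ≈ 2.449ℏ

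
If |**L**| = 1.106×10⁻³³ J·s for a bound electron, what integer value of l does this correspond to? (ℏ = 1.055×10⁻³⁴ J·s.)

l = 10

Dividing by ℏ: |L|/ℏ ≈ 10.483.
l(l+1) ≈ 10.483² ≈ 109.90, so l = 10.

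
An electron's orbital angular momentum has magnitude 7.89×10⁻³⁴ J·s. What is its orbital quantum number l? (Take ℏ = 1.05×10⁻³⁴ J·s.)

l = 7

In units of ℏ, |L| ≈ 7.514.
Set l(l+1) = 56.46; the integer solution is l = 7.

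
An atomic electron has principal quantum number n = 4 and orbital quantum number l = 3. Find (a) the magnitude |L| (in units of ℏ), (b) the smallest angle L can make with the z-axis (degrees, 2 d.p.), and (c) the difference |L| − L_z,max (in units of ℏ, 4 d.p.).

|L| = ℏ√(3·4) = 2√3 ℏ ≈ 3.464ℏ.
cos θ_min = 3/√12, so θ_min ≈ 30.00°.
|L| − L_z,max = (2√3 − 3)ℏ ≈ 0.4641ℏ.

|L| = 2√3 ℏ ≈ 3.464ℏ; θ_min ≈ 30.00°; |L|−L_z,max ≈ 0.4641ℏ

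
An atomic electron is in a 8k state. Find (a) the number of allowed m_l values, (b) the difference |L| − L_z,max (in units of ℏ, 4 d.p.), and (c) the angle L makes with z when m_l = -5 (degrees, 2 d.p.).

15 values; |L|−L_z,max ≈ 0.4833ℏ; θ(m_l=-5) ≈ 131.92°

8k means n = 8, l = 7.
There are 2l+1 = 15 values of m_l.
|L| − L_z,max = (2√14 − 7)ℏ ≈ 0.4833ℏ.
For m_l = -5: cos θ = -5/√56, θ ≈ 131.92°.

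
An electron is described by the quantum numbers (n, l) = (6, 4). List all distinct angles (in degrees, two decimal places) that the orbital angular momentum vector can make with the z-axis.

|L| = √(l(l+1)) ℏ = 2√5 ℏ.
cos θ = m_l/√20 for each m_l ∈ {-4, -3, -2, -1, 0, 1, 2, 3, 4}.

θ ∈ {26.57°, 47.87°, 63.43°, 77.08°, 90.00°, 102.92°, 116.57°, 132.13°, 153.43°}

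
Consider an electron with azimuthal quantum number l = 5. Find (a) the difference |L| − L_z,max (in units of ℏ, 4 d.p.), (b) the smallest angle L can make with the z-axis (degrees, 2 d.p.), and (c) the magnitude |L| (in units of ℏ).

|L| − L_z,max = (√30 − 5)ℏ ≈ 0.4772ℏ.
cos θ_min = 5/√30, so θ_min ≈ 24.09°.
|L| = ℏ√(5·6) = √30 ℏ ≈ 5.477ℏ.

|L|−L_z,max ≈ 0.4772ℏ; θ_min ≈ 24.09°; |L| = √30 ℏ ≈ 5.477ℏ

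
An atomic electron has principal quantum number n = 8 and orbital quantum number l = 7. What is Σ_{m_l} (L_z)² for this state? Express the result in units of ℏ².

m_l runs from −7 to 7, i.e. {-7, -6, -5, -4, -3, -2, -1, 0, 1, 2, 3, 4, 5, 6, 7}.
Σ m_l² = l(l+1)(2l+1)/3 = 7·8·15/3 = 280.

Σ(L_z)² = 280 ℏ²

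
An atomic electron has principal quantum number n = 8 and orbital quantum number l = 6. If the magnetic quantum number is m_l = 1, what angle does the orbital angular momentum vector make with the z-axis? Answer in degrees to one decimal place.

θ ≈ 81.1°

|L| = √(l(l+1)) ℏ = √42 ℏ.
L_z = m_l ℏ = 1ℏ.
cos θ = L_z/|L| = 1/√42, so θ ≈ 81.1°.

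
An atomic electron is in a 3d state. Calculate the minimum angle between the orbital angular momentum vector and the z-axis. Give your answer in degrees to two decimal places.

θ_min ≈ 35.26°

3d means n = 3, l = 2.
|L|² = l(l+1)ℏ² = 6ℏ², so |L| = √6 ℏ.
The smallest angle corresponds to the largest L_z, i.e. m_l = l = 2, giving L_z = 2ℏ.
cos θ_min = 2/√6, so θ_min ≈ 35.26°.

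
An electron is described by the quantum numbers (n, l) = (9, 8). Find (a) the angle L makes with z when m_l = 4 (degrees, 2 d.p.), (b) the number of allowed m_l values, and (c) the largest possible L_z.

For m_l = 4: cos θ = 4/√72, θ ≈ 61.87°.
There are 2l+1 = 17 values of m_l.
L_z,max = lℏ = 8ℏ.

θ(m_l=4) ≈ 61.87°; 17 values; L_z,max = 8ℏ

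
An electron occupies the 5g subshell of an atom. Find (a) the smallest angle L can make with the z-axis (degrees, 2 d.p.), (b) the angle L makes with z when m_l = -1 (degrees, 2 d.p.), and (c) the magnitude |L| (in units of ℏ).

5g means n = 5, l = 4.
cos θ_min = 4/√20, so θ_min ≈ 26.57°.
For m_l = -1: cos θ = -1/√20, θ ≈ 102.92°.
|L| = ℏ√(4·5) = 2√5 ℏ ≈ 4.472ℏ.

θ_min ≈ 26.57°; θ(m_l=-1) ≈ 102.92°; |L| = 2√5 ℏ ≈ 4.472ℏ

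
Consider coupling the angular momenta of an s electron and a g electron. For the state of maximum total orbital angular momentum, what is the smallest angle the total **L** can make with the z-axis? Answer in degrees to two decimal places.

θ_min ≈ 26.57°

Angular momentum addition gives L = |l₁ − l₂|, …, l₁ + l₂.
L ∈ {4}.
The maximum is L = 4, with |L_tot| = ℏ√(4·5) = 2√5 ℏ.
The minimum angle with z is arccos(4/√20) ≈ 26.57°.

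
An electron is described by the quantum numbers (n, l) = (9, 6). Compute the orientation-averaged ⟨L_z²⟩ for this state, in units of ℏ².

m_l ∈ {-6, -5, -4, -3, -2, -1, 0, 1, 2, 3, 4, 5, 6}.
Average of L_z² over 13 states: 182/13 ℏ² = 14 ℏ².

⟨L_z²⟩ = 14 ℏ²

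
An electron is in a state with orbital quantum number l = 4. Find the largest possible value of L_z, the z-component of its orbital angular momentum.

L_z = m_l ℏ with m_l ∈ {−4, …, 4}; the maximum is m_l = 4.

L_z,max = 4ℏ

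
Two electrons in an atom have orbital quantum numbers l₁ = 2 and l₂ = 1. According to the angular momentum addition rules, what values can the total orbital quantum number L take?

L = 1, 2, 3

The total orbital quantum number L ranges from |l₁ − l₂| to l₁ + l₂ in integer steps.
Allowed values: L = 1, 2, 3.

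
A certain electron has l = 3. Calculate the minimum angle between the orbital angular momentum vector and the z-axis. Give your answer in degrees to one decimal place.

|L| = √(l(l+1)) ℏ = 2√3 ℏ.
The smallest angle corresponds to the largest L_z, i.e. m_l = l = 3, giving L_z = 3ℏ.
cos θ_min = 3/√12, so θ_min ≈ 30.0°.

θ_min ≈ 30.0°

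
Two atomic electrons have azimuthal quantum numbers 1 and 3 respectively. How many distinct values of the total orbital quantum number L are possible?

3

The total orbital quantum number L ranges from |l₁ − l₂| to l₁ + l₂ in integer steps.
So L can be 2, 3, 4.
That is 3 values.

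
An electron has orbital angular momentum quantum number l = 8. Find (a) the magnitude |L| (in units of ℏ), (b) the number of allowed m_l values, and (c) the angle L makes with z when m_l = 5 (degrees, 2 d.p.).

|L| = 6√2 ℏ ≈ 8.485ℏ; 17 values; θ(m_l=5) ≈ 53.90°

|L| = ℏ√(8·9) = 6√2 ℏ ≈ 8.485ℏ.
There are 2l+1 = 17 values of m_l.
For m_l = 5: cos θ = 5/√72, θ ≈ 53.90°.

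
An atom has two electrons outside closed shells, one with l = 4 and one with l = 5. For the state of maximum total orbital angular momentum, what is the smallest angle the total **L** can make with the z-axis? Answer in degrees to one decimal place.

The total orbital quantum number L ranges from |l₁ − l₂| to l₁ + l₂ in integer steps.
So L can be 1, 2, 3, 4, 5, 6, 7, 8, 9.
The maximum is L = 9, with |L_tot| = ℏ√(9·10) = 3√10 ℏ.
The minimum angle with z is arccos(9/√90) ≈ 18.4°.

θ_min ≈ 18.4°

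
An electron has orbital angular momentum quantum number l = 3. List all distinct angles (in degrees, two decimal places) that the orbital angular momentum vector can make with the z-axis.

|L| = √(l(l+1)) ℏ = 2√3 ℏ.
cos θ = m_l/√12 for each m_l ∈ {-3, -2, -1, 0, 1, 2, 3}.

θ ∈ {30.00°, 54.74°, 73.22°, 90.00°, 106.78°, 125.26°, 150.00°}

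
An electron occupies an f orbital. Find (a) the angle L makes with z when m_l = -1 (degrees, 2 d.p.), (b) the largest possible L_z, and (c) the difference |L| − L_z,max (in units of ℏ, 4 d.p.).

θ(m_l=-1) ≈ 106.78°; L_z,max = 3ℏ; |L|−L_z,max ≈ 0.4641ℏ

For an f orbital, l = 3.
For m_l = -1: cos θ = -1/√12, θ ≈ 106.78°.
L_z,max = lℏ = 3ℏ.
|L| − L_z,max = (2√3 − 3)ℏ ≈ 0.4641ℏ.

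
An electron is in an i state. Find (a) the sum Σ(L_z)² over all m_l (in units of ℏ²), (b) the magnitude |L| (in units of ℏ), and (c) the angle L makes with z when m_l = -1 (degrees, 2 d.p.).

Σ(L_z)² = 182 ℏ²; |L| = √42 ℏ ≈ 6.481ℏ; θ(m_l=-1) ≈ 98.88°

For an i orbital, l = 6.
Σ m_l² = 182, so Σ(L_z)² = 182 ℏ².
|L| = ℏ√(6·7) = √42 ℏ ≈ 6.481ℏ.
For m_l = -1: cos θ = -1/√42, θ ≈ 98.88°.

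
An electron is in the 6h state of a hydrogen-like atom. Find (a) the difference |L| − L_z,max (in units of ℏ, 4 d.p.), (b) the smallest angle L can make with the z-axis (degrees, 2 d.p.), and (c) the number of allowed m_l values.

6h means n = 6, l = 5.
|L| − L_z,max = (√30 − 5)ℏ ≈ 0.4772ℏ.
cos θ_min = 5/√30, so θ_min ≈ 24.09°.
There are 2l+1 = 11 values of m_l.

|L|−L_z,max ≈ 0.4772ℏ; θ_min ≈ 24.09°; 11 values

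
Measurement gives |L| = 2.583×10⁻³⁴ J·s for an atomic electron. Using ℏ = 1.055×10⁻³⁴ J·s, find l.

Dividing by ℏ: |L|/ℏ ≈ 2.448.
Set l(l+1) = 5.99; the integer solution is l = 2.

l = 2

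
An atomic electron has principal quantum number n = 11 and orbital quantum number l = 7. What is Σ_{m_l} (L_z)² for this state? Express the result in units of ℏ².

m_l runs from −7 to 7, i.e. {-7, -6, -5, -4, -3, -2, -1, 0, 1, 2, 3, 4, 5, 6, 7}.
Summing m² from −7 to 7: Σ m_l² = 280.

Σ(L_z)² = 280 ℏ²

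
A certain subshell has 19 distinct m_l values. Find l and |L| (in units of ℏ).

l = 9, |L| = 3√10 ℏ ≈ 9.487ℏ

2l + 1 = 19 ⇒ l = 9.
Then |L| = √(l(l+1)) ℏ = 3√10 ℏ.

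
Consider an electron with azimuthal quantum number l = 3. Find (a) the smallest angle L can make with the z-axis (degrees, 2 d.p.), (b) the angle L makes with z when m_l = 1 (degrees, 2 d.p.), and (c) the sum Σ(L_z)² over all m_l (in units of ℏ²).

cos θ_min = 3/√12, so θ_min ≈ 30.00°.
For m_l = 1: cos θ = 1/√12, θ ≈ 73.22°.
Σ m_l² = 28, so Σ(L_z)² = 28 ℏ².

θ_min ≈ 30.00°; θ(m_l=1) ≈ 73.22°; Σ(L_z)² = 28 ℏ²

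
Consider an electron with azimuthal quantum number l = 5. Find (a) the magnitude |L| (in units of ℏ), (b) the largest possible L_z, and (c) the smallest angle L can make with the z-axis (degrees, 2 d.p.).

|L| = √30 ℏ ≈ 5.477ℏ; L_z,max = 5ℏ; θ_min ≈ 24.09°

|L| = ℏ√(5·6) = √30 ℏ ≈ 5.477ℏ.
L_z,max = lℏ = 5ℏ.
cos θ_min = 5/√30, so θ_min ≈ 24.09°.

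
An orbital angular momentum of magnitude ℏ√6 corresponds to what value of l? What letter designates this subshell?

l = 2 (d orbital)

(|L|/ℏ)² = l(l+1) = 6.
The positive root is l = 2.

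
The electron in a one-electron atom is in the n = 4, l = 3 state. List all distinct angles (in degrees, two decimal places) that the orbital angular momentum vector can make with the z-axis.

|L| = √(l(l+1)) ℏ = 2√3 ℏ.
cos θ = m_l/√12 for each m_l ∈ {-3, -2, -1, 0, 1, 2, 3}.

θ ∈ {30.00°, 54.74°, 73.22°, 90.00°, 106.78°, 125.26°, 150.00°}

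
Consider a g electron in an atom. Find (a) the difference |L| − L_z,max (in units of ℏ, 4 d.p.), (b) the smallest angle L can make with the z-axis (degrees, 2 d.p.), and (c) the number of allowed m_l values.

For a g orbital, l = 4.
|L| − L_z,max = (2√5 − 4)ℏ ≈ 0.4721ℏ.
cos θ_min = 4/√20, so θ_min ≈ 26.57°.
There are 2l+1 = 9 values of m_l.

|L|−L_z,max ≈ 0.4721ℏ; θ_min ≈ 26.57°; 9 values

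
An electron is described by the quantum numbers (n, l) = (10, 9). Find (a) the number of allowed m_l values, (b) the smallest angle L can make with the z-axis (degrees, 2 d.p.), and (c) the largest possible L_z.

19 values; θ_min ≈ 18.43°; L_z,max = 9ℏ

There are 2l+1 = 19 values of m_l.
cos θ_min = 9/√90, so θ_min ≈ 18.43°.
L_z,max = lℏ = 9ℏ.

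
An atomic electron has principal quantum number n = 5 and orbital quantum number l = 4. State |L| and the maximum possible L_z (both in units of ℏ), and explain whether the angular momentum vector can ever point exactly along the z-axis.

|L| = 2√5 ℏ ≈ 4.4721ℏ, while L_z,max = lℏ = 4ℏ.
Since |L| > L_z,max, the vector can never point exactly along z; the closest it comes is θ_min = arccos(4/√20) ≈ 26.6°.

No: L_z,max = 4ℏ < |L| = 2√5 ℏ ≈ 4.472ℏ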